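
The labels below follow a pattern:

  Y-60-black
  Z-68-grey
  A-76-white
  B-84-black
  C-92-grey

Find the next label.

D-100-white

Letter: letters move forward 1 place in the alphabet, wrapping Z→A; Y, Z, A, B, C → D.
For the second component, +8 each step: 60, 68, 76, 84, 92 → 100.
Shade: repeats black → grey → white; black, grey, white, black, grey → white.
Putting it together: D-100-white.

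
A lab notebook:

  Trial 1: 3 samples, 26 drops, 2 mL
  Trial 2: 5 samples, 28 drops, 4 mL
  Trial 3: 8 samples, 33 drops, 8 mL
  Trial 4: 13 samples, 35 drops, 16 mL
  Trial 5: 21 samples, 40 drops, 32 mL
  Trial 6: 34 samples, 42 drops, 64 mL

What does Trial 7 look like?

Samples — each term is the sum of the two before it: 3, 5, 8, 13, 21, 34 → 55.
Drops: alternating steps +2, +5, +2, +5, …; 26, 28, 33, 35, 40, 42 → 47.
ML: ×2 each step, so 2, 4, 8, 16, 32, 64 → 128.
Putting it together: 55 samples, 47 drops, 128 mL.

55 samples, 47 drops, 128 mL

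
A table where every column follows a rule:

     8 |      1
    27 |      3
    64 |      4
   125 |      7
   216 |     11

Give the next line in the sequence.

343  18

First component: perfect cubes: 2³, 3³, 4³, …; 8, 27, 64, 125, 216 → 343.
For the second component, each term is the sum of the two before it: 1, 3, 4, 7, 11 → 18.
Combining the parts gives 343  18.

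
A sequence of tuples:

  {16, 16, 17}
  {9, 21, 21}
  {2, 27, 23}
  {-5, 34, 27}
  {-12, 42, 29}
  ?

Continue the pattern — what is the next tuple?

{-19, 51, 33}

First entry: −7 each step, so 16, 9, 2, -5, -12 → -19.
Second entry goes 16, 21, 27, 34, 42 → 51 (differences are 5, 6, 7, … (increasing by 1 each time)).
Third entry — alternating steps +4, +2, +4, +2, …: 17, 21, 23, 27, 29 → 33.
So the next tuple is {-19, 51, 33}.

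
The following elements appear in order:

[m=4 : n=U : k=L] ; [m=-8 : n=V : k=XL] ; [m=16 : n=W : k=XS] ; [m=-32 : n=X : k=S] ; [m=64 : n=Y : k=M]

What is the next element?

[m=-128 : n=Z : k=L]

M: ×(-2) each step, so 4, -8, 16, -32, 64 → -128.
N: letters move forward 1 place in the alphabet, so U, V, W, X, Y → Z.
For the k, runs through clothing sizes XS→XL: L, XL, XS, S, M → L.
Combining the parts gives [m=-128 : n=Z : k=L].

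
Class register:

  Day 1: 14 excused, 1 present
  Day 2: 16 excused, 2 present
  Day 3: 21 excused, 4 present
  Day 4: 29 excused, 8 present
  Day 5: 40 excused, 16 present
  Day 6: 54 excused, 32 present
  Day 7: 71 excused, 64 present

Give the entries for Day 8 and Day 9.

Excused: differences are 2, 5, 8, … (increasing by 3 each time); 14, 16, 21, 29, 40, 54, 71 → 91 → 114.
Present: ×2 each step, so 1, 2, 4, 8, 16, 32, 64 → 128 → 256.
Putting the parts together: 91 excused, 128 present and then 114 excused, 256 present.

91 excused, 128 present; 114 excused, 256 present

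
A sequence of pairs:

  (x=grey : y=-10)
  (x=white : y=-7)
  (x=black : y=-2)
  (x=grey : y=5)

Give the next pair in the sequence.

X goes grey, white, black, grey → white (repeats grey → white → black).
Y: differences are 3, 5, 7, … (increasing by 2 each time), so -10, -7, -2, 5 → 14.
So the next pair is (x=white : y=14).

(x=white : y=14)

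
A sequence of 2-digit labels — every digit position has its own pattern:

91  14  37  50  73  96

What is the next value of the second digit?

9

Second digit: +3 each step, mod 10, so 1, 4, 7, 0, 3, 6 → 9.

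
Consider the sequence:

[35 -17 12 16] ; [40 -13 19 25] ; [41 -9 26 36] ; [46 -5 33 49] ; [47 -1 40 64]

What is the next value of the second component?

3

Second component: -17, -13, -9, -5, -1 → 3 (+4 each step).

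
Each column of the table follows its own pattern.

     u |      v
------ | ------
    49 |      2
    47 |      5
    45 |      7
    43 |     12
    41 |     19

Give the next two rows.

Column u: 49, 47, 45, 43, 41 → 39 → 37 (−2 each step).
Column v — each term is the sum of the two before it: 2, 5, 7, 12, 19 → 31 → 50.
Putting the parts together: 39  31 and then 37  50.

39  31; 37  50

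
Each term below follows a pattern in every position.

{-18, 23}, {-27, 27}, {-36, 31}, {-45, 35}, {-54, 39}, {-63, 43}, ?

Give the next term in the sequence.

First part: −9 each step; -18, -27, -36, -45, -54, -63 → -72.
Second part — +4 each step: 23, 27, 31, 35, 39, 43 → 47.
So the next term is {-72, 47}.

{-72, 47}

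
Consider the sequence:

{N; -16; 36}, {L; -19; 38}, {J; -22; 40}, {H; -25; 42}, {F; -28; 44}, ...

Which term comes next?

{D; -31; 46}

Letter — letters move back 2 places in the alphabet: N, L, J, H, F → D.
Second part: −3 each step, so -16, -19, -22, -25, -28 → -31.
Third part — +2 each step: 36, 38, 40, 42, 44 → 46.
Combining the parts gives {D; -31; 46}.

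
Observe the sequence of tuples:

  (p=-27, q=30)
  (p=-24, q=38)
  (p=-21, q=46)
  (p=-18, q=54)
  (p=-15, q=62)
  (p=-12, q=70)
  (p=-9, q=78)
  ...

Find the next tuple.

P — +3 each step: -27, -24, -21, -18, -15, -12, -9 → -6.
Q goes 30, 38, 46, 54, 62, 70, 78 → 86 (+8 each step).
So the next tuple is (p=-6, q=86).

(p=-6, q=86)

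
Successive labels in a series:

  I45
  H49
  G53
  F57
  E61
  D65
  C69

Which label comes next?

B73

Letter — letters move back 1 place in the alphabet: I, H, G, F, E, D, C → B.
Second component: +4 each step, so 45, 49, 53, 57, 61, 65, 69 → 73.
Putting it together: B73.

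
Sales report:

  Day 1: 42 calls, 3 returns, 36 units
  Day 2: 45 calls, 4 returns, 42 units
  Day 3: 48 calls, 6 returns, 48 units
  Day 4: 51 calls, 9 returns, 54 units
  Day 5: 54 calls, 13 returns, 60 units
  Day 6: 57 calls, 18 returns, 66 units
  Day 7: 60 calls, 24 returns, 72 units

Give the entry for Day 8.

63 calls, 31 returns, 78 units

Calls: 42, 45, 48, 51, 54, 57, 60 → 63 (+3 each step).
Returns: 3, 4, 6, 9, 13, 18, 24 → 31 (differences are 1, 2, 3, … (increasing by 1 each time)).
For the units, +6 each step: 36, 42, 48, 54, 60, 66, 72 → 78.
So the next line is 63 calls, 31 returns, 78 units.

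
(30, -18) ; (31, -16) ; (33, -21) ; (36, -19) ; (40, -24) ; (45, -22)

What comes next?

(51, -27)

First coordinate: differences are 1, 2, 3, … (increasing by 1 each time), so 30, 31, 33, 36, 40, 45 → 51.
Second coordinate: alternating steps +2, −5, +2, −5, …; -18, -16, -21, -19, -24, -22 → -27.
Combining the parts gives (51, -27).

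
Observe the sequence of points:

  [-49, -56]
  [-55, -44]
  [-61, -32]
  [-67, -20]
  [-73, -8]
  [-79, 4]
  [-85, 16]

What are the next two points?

[-91, 28], [-97, 40]

First part goes -49, -55, -61, -67, -73, -79, -85 → -91 → -97 (−6 each step).
Second part: -56, -44, -32, -20, -8, 4, 16 → 28 → 40 (+12 each step).
So the next two points are [-91, 28] and [-97, 40].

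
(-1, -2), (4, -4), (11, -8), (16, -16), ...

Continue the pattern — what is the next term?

For the first coordinate, alternating steps +5, +7, +5, +7, …: -1, 4, 11, 16 → 23.
Second coordinate: ×2 each step; -2, -4, -8, -16 → -32.
So the next term is (23, -32).

(23, -32)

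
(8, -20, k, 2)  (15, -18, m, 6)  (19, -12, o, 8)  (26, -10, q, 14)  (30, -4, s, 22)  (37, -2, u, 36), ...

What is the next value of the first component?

41

First component — alternating steps +7, +4, +7, +4, …: 8, 15, 19, 26, 30, 37 → 41.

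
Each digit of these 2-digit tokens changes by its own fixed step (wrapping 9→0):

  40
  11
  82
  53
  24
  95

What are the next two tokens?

For the first digit, −3 each step, mod 10: 4, 1, 8, 5, 2, 9 → 6 → 3.
Second digit: 0, 1, 2, 3, 4, 5 → 6 → 7 (+1 each step, mod 10).
Putting the parts together: 66 and then 37.

66 then 37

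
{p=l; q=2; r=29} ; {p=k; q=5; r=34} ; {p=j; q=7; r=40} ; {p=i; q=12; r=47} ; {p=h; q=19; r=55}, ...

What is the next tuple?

{p=g; q=31; r=64}

P: letters move back 1 place in the alphabet, so l, k, j, i, h → g.
Q goes 2, 5, 7, 12, 19 → 31 (each term is the sum of the two before it).
R goes 29, 34, 40, 47, 55 → 64 (differences are 5, 6, 7, … (increasing by 1 each time)).
So the next tuple is {p=g; q=31; r=64}.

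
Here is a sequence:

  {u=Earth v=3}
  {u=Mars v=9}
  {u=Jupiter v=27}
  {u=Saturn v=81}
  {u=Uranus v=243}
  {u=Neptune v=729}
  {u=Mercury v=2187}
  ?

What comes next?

{u=Venus v=6561}

U — runs through the planets Mercury→Neptune: Earth, Mars, Jupiter, Saturn, Uranus, Neptune, Mercury → Venus.
For the v, ×3 each step: 3, 9, 27, 81, 243, 729, 2187 → 6561.
Putting it together: {u=Venus v=6561}.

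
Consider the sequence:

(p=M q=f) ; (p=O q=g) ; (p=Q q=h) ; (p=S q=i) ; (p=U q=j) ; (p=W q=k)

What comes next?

P: letters move forward 2 places in the alphabet, so M, O, Q, S, U, W → Y.
Q goes f, g, h, i, j, k → l (letters move forward 1 place in the alphabet).
Putting it together: (p=Y q=l).

(p=Y q=l)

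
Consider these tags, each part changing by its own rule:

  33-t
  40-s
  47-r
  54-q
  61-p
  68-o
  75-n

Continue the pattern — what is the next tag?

First component — +7 each step: 33, 40, 47, 54, 61, 68, 75 → 82.
For the letter, letters move back 1 place in the alphabet: t, s, r, q, p, o, n → m.
Combining the parts gives 82-m.

82-m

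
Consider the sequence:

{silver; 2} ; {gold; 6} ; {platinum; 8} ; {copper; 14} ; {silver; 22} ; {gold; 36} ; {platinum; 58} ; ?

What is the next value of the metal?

copper

Metal: repeats silver → gold → platinum → copper; silver, gold, platinum, copper, silver, gold, platinum → copper.
Second component: 2, 6, 8, 14, 22, 36, 58 → 94 (each term is the sum of the two before it).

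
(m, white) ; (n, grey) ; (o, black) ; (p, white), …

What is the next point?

(q, grey)

Letter: letters move forward 1 place in the alphabet, so m, n, o, p → q.
Shade: repeats white → grey → black, so white, grey, black, white → grey.
Putting it together: (q, grey).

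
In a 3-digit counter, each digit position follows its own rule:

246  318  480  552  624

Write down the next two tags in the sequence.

For the first digit, +1 each step, mod 10: 2, 3, 4, 5, 6 → 7 → 8.
Second digit: −3 each step, mod 10; 4, 1, 8, 5, 2 → 9 → 6.
For the third digit, +2 each step, mod 10: 6, 8, 0, 2, 4 → 6 → 8.
So the next two tags are 796 and 868.

796 then 868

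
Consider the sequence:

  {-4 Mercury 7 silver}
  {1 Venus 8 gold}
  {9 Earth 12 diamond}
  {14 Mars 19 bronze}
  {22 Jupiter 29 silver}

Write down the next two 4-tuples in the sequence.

First part: -4, 1, 9, 14, 22 → 27 → 35 (alternating steps +5, +8, +5, +8, …).
Planet goes Mercury, Venus, Earth, Mars, Jupiter → Saturn → Uranus (runs through the planets Mercury→Neptune).
Third part goes 7, 8, 12, 19, 29 → 42 → 58 (differences are 1, 4, 7, … (increasing by 3 each time)).
Rank: repeats silver → gold → diamond → bronze; silver, gold, diamond, bronze, silver → gold → diamond.
So the next two 4-tuples are {27 Saturn 42 gold} and {35 Uranus 58 diamond}.

{27 Saturn 42 gold}, {35 Uranus 58 diamond}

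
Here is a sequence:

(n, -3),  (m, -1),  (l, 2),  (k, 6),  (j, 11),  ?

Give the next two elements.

(i, 17), (h, 24)

Letter: n, m, l, k, j → i → h (letters move back 1 place in the alphabet).
Second slot: differences are 2, 3, 4, … (increasing by 1 each time); -3, -1, 2, 6, 11 → 17 → 24.
So the next two elements are (i, 17) and (h, 24).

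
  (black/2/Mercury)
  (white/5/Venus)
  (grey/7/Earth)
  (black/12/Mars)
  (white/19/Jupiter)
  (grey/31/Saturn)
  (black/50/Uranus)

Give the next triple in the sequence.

(white/81/Neptune)

Shade: repeats black → white → grey; black, white, grey, black, white, grey, black → white.
Second slot — each term is the sum of the two before it: 2, 5, 7, 12, 19, 31, 50 → 81.
Planet: runs through the planets Mercury→Neptune, so Mercury, Venus, Earth, Mars, Jupiter, Saturn, Uranus → Neptune.
Putting it together: (white/81/Neptune).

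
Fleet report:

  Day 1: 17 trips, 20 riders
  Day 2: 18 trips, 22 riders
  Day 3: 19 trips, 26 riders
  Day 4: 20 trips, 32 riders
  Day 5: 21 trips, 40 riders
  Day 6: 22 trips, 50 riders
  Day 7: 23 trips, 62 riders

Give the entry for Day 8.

Trips goes 17, 18, 19, 20, 21, 22, 23 → 24 (+1 each step).
Riders goes 20, 22, 26, 32, 40, 50, 62 → 76 (differences are 2, 4, 6, … (increasing by 2 each time)).
So the next record is 24 trips, 76 riders.

24 trips, 76 riders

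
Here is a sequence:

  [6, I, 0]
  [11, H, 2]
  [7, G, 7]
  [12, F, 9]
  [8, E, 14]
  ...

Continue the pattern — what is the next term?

[13, D, 16]

First value: alternating steps +5, −4, +5, −4, …; 6, 11, 7, 12, 8 → 13.
Letter: letters move back 1 place in the alphabet, so I, H, G, F, E → D.
For the third value, alternating steps +2, +5, +2, +5, …: 0, 2, 7, 9, 14 → 16.
Combining the parts gives [13, D, 16].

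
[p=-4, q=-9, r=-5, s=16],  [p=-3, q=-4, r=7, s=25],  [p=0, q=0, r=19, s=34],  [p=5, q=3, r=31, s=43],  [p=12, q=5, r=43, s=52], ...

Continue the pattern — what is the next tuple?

[p=21, q=6, r=55, s=61]

P — differences are 1, 3, 5, … (increasing by 2 each time): -4, -3, 0, 5, 12 → 21.
Q — differences are 5, 4, 3, … (decreasing by 1 each time): -9, -4, 0, 3, 5 → 6.
R: +12 each step; -5, 7, 19, 31, 43 → 55.
For the s, +9 each step: 16, 25, 34, 43, 52 → 61.
So the next tuple is [p=21, q=6, r=55, s=61].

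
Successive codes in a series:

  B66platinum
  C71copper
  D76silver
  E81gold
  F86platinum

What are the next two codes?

Letter: letters move forward 1 place in the alphabet, so B, C, D, E, F → G → H.
Second component — +5 each step: 66, 71, 76, 81, 86 → 91 → 96.
Metal goes platinum, copper, silver, gold, platinum → copper → silver (repeats platinum → copper → silver → gold).
So the next two codes are G91copper and H96silver.

G91copper then H96silver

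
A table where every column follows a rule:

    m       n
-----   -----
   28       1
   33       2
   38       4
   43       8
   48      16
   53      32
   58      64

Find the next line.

63  128

Column m: +5 each step; 28, 33, 38, 43, 48, 53, 58 → 63.
Column n — ×2 each step: 1, 2, 4, 8, 16, 32, 64 → 128.
Combining the parts gives 63  128.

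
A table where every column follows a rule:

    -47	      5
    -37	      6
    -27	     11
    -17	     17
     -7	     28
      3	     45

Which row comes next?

For the first component, +10 each step: -47, -37, -27, -17, -7, 3 → 13.
Second component: each term is the sum of the two before it; 5, 6, 11, 17, 28, 45 → 73.
Combining the parts gives 13  73.

13  73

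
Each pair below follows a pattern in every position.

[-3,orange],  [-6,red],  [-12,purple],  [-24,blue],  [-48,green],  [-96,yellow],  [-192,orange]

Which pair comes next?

For the first entry, ×2 each step: -3, -6, -12, -24, -48, -96, -192 → -384.
Colour — repeats orange → red → purple → blue → green → yellow: orange, red, purple, blue, green, yellow, orange → red.
So the next pair is [-384,red].

[-384,red]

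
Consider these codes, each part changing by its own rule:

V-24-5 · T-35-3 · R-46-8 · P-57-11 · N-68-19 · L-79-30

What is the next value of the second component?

Second component — +11 each step: 24, 35, 46, 57, 68, 79 → 90.

90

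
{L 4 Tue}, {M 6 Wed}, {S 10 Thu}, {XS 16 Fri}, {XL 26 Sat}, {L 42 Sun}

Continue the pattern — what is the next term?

Size — repeats L → M → S → XS → XL: L, M, S, XS, XL, L → M.
Second part goes 4, 6, 10, 16, 26, 42 → 68 (each term is the sum of the two before it).
Day: Tue, Wed, Thu, Fri, Sat, Sun → Mon (runs through the weekdays Mon→Sun).
Combining the parts gives {M 68 Mon}.

{M 68 Mon}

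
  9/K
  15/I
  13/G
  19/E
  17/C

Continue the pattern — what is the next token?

First component: alternating steps +6, −2, +6, −2, …; 9, 15, 13, 19, 17 → 23.
Letter — letters move back 2 places in the alphabet: K, I, G, E, C → A.
Putting it together: 23/A.

23/A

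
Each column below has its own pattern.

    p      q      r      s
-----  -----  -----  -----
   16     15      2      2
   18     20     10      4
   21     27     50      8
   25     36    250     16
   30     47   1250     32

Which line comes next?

36  60  6250  64

Column p — differences are 2, 3, 4, … (increasing by 1 each time): 16, 18, 21, 25, 30 → 36.
Column q: 15, 20, 27, 36, 47 → 60 (differences are 5, 7, 9, … (increasing by 2 each time)).
Column r — ×5 each step: 2, 10, 50, 250, 1250 → 6250.
Column s: ×2 each step, so 2, 4, 8, 16, 32 → 64.
Putting it together: 36  60  6250  64.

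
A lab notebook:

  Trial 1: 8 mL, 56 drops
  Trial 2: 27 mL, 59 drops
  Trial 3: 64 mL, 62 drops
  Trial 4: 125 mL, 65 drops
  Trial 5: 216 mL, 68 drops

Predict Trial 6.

ML: perfect cubes: 2³, 3³, 4³, …, so 8, 27, 64, 125, 216 → 343.
Drops goes 56, 59, 62, 65, 68 → 71 (+3 each step).
So the next record is 343 mL, 71 drops.

343 mL, 71 drops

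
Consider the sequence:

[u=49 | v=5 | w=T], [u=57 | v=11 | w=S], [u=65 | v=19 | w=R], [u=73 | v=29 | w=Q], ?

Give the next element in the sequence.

For the u, +8 each step: 49, 57, 65, 73 → 81.
V goes 5, 11, 19, 29 → 41 (differences are 6, 8, 10, … (increasing by 2 each time)).
For the w, letters move back 1 place in the alphabet: T, S, R, Q → P.
Putting it together: [u=81 | v=41 | w=P].

[u=81 | v=41 | w=P]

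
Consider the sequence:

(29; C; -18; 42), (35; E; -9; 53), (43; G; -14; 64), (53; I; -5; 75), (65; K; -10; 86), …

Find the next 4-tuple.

(79; M; -1; 97)

First entry: differences are 6, 8, 10, … (increasing by 2 each time), so 29, 35, 43, 53, 65 → 79.
Letter: letters move forward 2 places in the alphabet; C, E, G, I, K → M.
Third entry goes -18, -9, -14, -5, -10 → -1 (alternating steps +9, −5, +9, −5, …).
Fourth entry — +11 each step: 42, 53, 64, 75, 86 → 97.
So the next 4-tuple is (79; M; -1; 97).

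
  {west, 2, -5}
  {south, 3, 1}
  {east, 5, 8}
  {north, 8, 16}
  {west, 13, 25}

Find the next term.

{south, 21, 35}

Direction — repeats west → south → east → north: west, south, east, north, west → south.
For the second value, each term is the sum of the two before it: 2, 3, 5, 8, 13 → 21.
Third value: differences are 6, 7, 8, … (increasing by 1 each time); -5, 1, 8, 16, 25 → 35.
So the next term is {south, 21, 35}.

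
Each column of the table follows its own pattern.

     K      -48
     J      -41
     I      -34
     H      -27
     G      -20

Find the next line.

F  -13

For the letter, letters move back 1 place in the alphabet: K, J, I, H, G → F.
For the second component, +7 each step: -48, -41, -34, -27, -20 → -13.
Putting it together: F  -13.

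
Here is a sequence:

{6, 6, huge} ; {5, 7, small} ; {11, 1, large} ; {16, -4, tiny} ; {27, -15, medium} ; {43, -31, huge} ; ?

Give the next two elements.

{70, -58, small}, {113, -101, large}

For the first entry, each term is the sum of the two before it: 6, 5, 11, 16, 27, 43 → 70 → 113.
Second entry: 6, 7, 1, -4, -15, -31 → -58 → -101 (together with the first entry always sums to 12).
Size: huge, small, large, tiny, medium, huge → small → large (repeats huge → small → large → tiny → medium).
Putting the parts together: {70, -58, small} and then {113, -101, large}.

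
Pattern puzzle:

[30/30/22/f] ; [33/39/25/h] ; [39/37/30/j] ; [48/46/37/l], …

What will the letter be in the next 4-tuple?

n

First part — differences are 3, 6, 9, … (increasing by 3 each time): 30, 33, 39, 48 → 60.
Second part: 30, 39, 37, 46 → 44 (alternating steps +9, −2, +9, −2, …).
Third part goes 22, 25, 30, 37 → 46 (differences are 3, 5, 7, … (increasing by 2 each time)).
Letter: f, h, j, l → n (letters move forward 2 places in the alphabet).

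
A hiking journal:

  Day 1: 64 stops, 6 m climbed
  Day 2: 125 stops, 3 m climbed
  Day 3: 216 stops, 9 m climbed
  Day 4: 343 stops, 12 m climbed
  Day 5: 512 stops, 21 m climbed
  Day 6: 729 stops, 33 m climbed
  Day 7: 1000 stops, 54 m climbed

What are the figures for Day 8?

1331 stops, 87 m climbed

For the stops, perfect cubes: 4³, 5³, 6³, …: 64, 125, 216, 343, 512, 729, 1000 → 1331.
M climbed: each term is the sum of the two before it; 6, 3, 9, 12, 21, 33, 54 → 87.
Combining the parts gives 1331 stops, 87 m climbed.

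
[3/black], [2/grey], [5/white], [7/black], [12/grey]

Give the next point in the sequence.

[19/white]

First part: 3, 2, 5, 7, 12 → 19 (each term is the sum of the two before it).
Shade goes black, grey, white, black, grey → white (repeats black → grey → white).
So the next point is [19/white].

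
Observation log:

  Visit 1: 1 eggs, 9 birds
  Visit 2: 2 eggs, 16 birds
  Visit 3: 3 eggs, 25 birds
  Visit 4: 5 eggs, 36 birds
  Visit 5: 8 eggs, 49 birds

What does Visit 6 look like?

For the eggs, each term is the sum of the two before it: 1, 2, 3, 5, 8 → 13.
For the birds, perfect squares: 3², 4², 5², …: 9, 16, 25, 36, 49 → 64.
So the next line is 13 eggs, 64 birds.

13 eggs, 64 birds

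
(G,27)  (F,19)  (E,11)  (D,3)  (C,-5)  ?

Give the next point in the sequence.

(B,-13)

Letter goes G, F, E, D, C → B (letters move back 1 place in the alphabet).
Second slot — −8 each step: 27, 19, 11, 3, -5 → -13.
Putting it together: (B,-13).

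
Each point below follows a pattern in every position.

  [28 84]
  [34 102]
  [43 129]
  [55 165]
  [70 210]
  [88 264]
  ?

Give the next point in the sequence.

For the first coordinate, differences are 6, 9, 12, … (increasing by 3 each time): 28, 34, 43, 55, 70, 88 → 109.
For the second coordinate, always 3 × the first coordinate: 84, 102, 129, 165, 210, 264 → 327.
Combining the parts gives [109 327].

[109 327]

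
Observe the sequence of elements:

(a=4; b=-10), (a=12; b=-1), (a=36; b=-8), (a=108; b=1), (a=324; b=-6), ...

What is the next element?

(a=972; b=3)

A goes 4, 12, 36, 108, 324 → 972 (×3 each step).
B: alternating steps +9, −7, +9, −7, …; -10, -1, -8, 1, -6 → 3.
Combining the parts gives (a=972; b=3).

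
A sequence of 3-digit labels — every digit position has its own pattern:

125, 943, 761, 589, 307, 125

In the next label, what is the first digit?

First digit goes 1, 9, 7, 5, 3, 1 → 9 (−2 each step, mod 10).

9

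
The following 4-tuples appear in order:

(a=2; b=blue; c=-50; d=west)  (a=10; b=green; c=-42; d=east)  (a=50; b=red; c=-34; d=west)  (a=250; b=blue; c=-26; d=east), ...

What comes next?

(a=1250; b=green; c=-18; d=west)

A goes 2, 10, 50, 250 → 1250 (×5 each step).
B: blue, green, red, blue → green (repeats blue → green → red).
C: +8 each step, so -50, -42, -34, -26 → -18.
D: alternates west ↔ east, so west, east, west, east → west.
Putting it together: (a=1250; b=green; c=-18; d=west).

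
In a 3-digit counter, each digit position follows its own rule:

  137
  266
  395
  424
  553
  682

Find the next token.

711

First digit — +1 each step, mod 10: 1, 2, 3, 4, 5, 6 → 7.
Second digit: +3 each step, mod 10; 3, 6, 9, 2, 5, 8 → 1.
Third digit: −1 each step, mod 10, so 7, 6, 5, 4, 3, 2 → 1.
Putting it together: 711.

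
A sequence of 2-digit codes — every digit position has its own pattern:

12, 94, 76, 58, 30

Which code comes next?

First digit: −2 each step, mod 10; 1, 9, 7, 5, 3 → 1.
Second digit goes 2, 4, 6, 8, 0 → 2 (+2 each step, mod 10).
So the next code is 12.

12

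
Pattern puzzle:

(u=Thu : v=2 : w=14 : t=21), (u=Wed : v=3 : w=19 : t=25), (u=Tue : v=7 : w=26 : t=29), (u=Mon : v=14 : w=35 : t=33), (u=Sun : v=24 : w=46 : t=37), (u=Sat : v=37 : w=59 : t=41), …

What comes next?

(u=Fri : v=53 : w=74 : t=45)

U goes Thu, Wed, Tue, Mon, Sun, Sat → Fri (runs backward through the weekdays Mon→Sun).
V goes 2, 3, 7, 14, 24, 37 → 53 (differences are 1, 4, 7, … (increasing by 3 each time)).
W: differences are 5, 7, 9, … (increasing by 2 each time); 14, 19, 26, 35, 46, 59 → 74.
T goes 21, 25, 29, 33, 37, 41 → 45 (+4 each step).
Combining the parts gives (u=Fri : v=53 : w=74 : t=45).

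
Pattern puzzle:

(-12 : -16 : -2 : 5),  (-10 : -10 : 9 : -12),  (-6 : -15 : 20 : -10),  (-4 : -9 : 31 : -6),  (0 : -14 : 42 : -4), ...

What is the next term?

(2 : -8 : 53 : 0)

For the first entry, alternating steps +2, +4, +2, +4, …: -12, -10, -6, -4, 0 → 2.
Second entry: alternating steps +6, −5, +6, −5, …; -16, -10, -15, -9, -14 → -8.
Third entry: -2, 9, 20, 31, 42 → 53 (+11 each step).
For the fourth entry, always the previous value of the first entry: 5, -12, -10, -6, -4 → 0.
Combining the parts gives (2 : -8 : 53 : 0).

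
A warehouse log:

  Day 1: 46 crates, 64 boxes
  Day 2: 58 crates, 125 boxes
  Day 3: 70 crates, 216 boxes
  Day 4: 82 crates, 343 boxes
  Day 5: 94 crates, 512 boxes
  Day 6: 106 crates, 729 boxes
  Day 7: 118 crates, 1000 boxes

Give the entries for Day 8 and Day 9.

130 crates, 1331 boxes; 142 crates, 1728 boxes

Crates goes 46, 58, 70, 82, 94, 106, 118 → 130 → 142 (+12 each step).
Boxes goes 64, 125, 216, 343, 512, 729, 1000 → 1331 → 1728 (perfect cubes: 4³, 5³, 6³, …).
So the next two rows are 130 crates, 1331 boxes and 142 crates, 1728 boxes.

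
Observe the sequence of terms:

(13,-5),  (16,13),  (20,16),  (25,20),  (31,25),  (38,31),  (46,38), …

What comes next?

(55,46)

First component — differences are 3, 4, 5, … (increasing by 1 each time): 13, 16, 20, 25, 31, 38, 46 → 55.
Second component: always the previous value of the first component, so -5, 13, 16, 20, 25, 31, 38 → 46.
So the next term is (55,46).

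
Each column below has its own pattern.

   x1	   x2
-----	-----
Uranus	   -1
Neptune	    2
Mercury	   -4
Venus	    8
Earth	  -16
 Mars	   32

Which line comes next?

Jupiter  -64

Column x1 — runs through the planets Mercury→Neptune: Uranus, Neptune, Mercury, Venus, Earth, Mars → Jupiter.
Column x2 — ×(-2) each step: -1, 2, -4, 8, -16, 32 → -64.
Putting it together: Jupiter  -64.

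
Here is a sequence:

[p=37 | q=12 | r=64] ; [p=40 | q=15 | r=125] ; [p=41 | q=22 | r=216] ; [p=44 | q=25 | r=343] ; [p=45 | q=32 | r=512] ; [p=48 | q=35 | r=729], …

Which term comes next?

For the p, alternating steps +3, +1, +3, +1, …: 37, 40, 41, 44, 45, 48 → 49.
Q: alternating steps +3, +7, +3, +7, …; 12, 15, 22, 25, 32, 35 → 42.
R — perfect cubes: 4³, 5³, 6³, …: 64, 125, 216, 343, 512, 729 → 1000.
So the next term is [p=49 | q=42 | r=1000].

[p=49 | q=42 | r=1000]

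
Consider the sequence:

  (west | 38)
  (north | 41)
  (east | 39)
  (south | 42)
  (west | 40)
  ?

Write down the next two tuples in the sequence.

(north | 43), (east | 41)

Direction goes west, north, east, south, west → north → east (repeats west → north → east → south).
For the second slot, alternating steps +3, −2, +3, −2, …: 38, 41, 39, 42, 40 → 43 → 41.
So the next two tuples are (north | 43) and (east | 41).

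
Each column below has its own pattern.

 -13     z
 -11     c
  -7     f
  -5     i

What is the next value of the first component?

First component goes -13, -11, -7, -5 → -1 (alternating steps +2, +4, +2, +4, …).

-1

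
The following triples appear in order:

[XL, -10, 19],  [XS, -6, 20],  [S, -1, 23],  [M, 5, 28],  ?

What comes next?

Size: runs through clothing sizes XS→XL; XL, XS, S, M → L.
For the second coordinate, differences are 4, 5, 6, … (increasing by 1 each time): -10, -6, -1, 5 → 12.
Third coordinate — differences are 1, 3, 5, … (increasing by 2 each time): 19, 20, 23, 28 → 35.
Combining the parts gives [L, 12, 35].

[L, 12, 35]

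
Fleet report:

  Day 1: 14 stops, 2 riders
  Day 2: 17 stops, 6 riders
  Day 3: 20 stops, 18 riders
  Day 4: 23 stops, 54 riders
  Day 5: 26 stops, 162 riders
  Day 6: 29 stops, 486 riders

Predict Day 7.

32 stops, 1458 riders

For the stops, +3 each step: 14, 17, 20, 23, 26, 29 → 32.
Riders: ×3 each step, so 2, 6, 18, 54, 162, 486 → 1458.
So the next row is 32 stops, 1458 riders.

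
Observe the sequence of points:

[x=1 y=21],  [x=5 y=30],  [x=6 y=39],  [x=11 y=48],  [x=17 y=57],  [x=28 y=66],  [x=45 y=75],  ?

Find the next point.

X goes 1, 5, 6, 11, 17, 28, 45 → 73 (each term is the sum of the two before it).
Y — +9 each step: 21, 30, 39, 48, 57, 66, 75 → 84.
Combining the parts gives [x=73 y=84].

[x=73 y=84]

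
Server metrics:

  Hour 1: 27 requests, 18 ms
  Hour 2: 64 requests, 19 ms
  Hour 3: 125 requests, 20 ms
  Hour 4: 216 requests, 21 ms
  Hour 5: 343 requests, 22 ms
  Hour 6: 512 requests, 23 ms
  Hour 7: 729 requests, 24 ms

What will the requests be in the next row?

1000

Requests goes 27, 64, 125, 216, 343, 512, 729 → 1000 (perfect cubes: 3³, 4³, 5³, …).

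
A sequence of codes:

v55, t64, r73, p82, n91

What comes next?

l100

Letter: v, t, r, p, n → l (letters move back 2 places in the alphabet).
Second component: +9 each step; 55, 64, 73, 82, 91 → 100.
So the next code is l100.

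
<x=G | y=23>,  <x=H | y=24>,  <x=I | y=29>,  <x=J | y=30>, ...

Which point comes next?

<x=K | y=35>

X: G, H, I, J → K (letters move forward 1 place in the alphabet).
Y: alternating steps +1, +5, +1, +5, …, so 23, 24, 29, 30 → 35.
Putting it together: <x=K | y=35>.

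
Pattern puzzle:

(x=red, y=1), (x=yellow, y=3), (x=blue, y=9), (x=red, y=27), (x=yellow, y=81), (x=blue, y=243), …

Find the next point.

X — repeats red → yellow → blue: red, yellow, blue, red, yellow, blue → red.
Y: ×3 each step; 1, 3, 9, 27, 81, 243 → 729.
Putting it together: (x=red, y=729).

(x=red, y=729)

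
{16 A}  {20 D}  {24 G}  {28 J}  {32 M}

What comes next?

First slot — +4 each step: 16, 20, 24, 28, 32 → 36.
Letter goes A, D, G, J, M → P (letters move forward 3 places in the alphabet).
Combining the parts gives {36 P}.

{36 P}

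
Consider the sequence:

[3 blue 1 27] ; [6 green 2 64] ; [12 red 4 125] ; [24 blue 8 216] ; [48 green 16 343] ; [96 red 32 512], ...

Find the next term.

[192 blue 64 729]

For the first slot, ×2 each step: 3, 6, 12, 24, 48, 96 → 192.
Colour goes blue, green, red, blue, green, red → blue (repeats blue → green → red).
Third slot: 1, 2, 4, 8, 16, 32 → 64 (×2 each step).
Fourth slot: perfect cubes: 3³, 4³, 5³, …; 27, 64, 125, 216, 343, 512 → 729.
Putting it together: [192 blue 64 729].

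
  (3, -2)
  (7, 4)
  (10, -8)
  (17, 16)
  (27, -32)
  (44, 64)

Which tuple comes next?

(71, -128)

First part: each term is the sum of the two before it; 3, 7, 10, 17, 27, 44 → 71.
Second part: -2, 4, -8, 16, -32, 64 → -128 (×(-2) each step).
Combining the parts gives (71, -128).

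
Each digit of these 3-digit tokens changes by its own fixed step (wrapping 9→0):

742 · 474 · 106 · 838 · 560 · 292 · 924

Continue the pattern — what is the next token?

656

First digit: −3 each step, mod 10; 7, 4, 1, 8, 5, 2, 9 → 6.
Second digit: +3 each step, mod 10, so 4, 7, 0, 3, 6, 9, 2 → 5.
Third digit: 2, 4, 6, 8, 0, 2, 4 → 6 (+2 each step, mod 10).
So the next token is 656.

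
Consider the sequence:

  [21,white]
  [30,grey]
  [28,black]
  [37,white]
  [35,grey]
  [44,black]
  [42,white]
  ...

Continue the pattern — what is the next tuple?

First value: alternating steps +9, −2, +9, −2, …; 21, 30, 28, 37, 35, 44, 42 → 51.
For the shade, repeats white → grey → black: white, grey, black, white, grey, black, white → grey.
Putting it together: [51,grey].

[51,grey]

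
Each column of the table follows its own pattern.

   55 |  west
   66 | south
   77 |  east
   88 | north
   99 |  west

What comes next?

First component goes 55, 66, 77, 88, 99 → 110 (+11 each step).
Direction: repeats west → south → east → north; west, south, east, north, west → south.
So the next line is 110  south.

110  south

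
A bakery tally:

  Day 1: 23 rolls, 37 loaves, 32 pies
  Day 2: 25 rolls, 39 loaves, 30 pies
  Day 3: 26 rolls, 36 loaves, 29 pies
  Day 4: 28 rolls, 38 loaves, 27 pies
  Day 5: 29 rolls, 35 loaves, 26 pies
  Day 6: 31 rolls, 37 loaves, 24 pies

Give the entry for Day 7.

Rolls goes 23, 25, 26, 28, 29, 31 → 32 (alternating steps +2, +1, +2, +1, …).
Loaves: alternating steps +2, −3, +2, −3, …, so 37, 39, 36, 38, 35, 37 → 34.
Pies: together with the rolls always sums to 55, so 32, 30, 29, 27, 26, 24 → 23.
Combining the parts gives 32 rolls, 34 loaves, 23 pies.

32 rolls, 34 loaves, 23 pies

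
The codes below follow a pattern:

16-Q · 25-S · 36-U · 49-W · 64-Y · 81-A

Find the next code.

100-C

First component — perfect squares: 4², 5², 6², …: 16, 25, 36, 49, 64, 81 → 100.
Letter: letters move forward 2 places in the alphabet, wrapping Z→A, so Q, S, U, W, Y, A → C.
Putting it together: 100-C.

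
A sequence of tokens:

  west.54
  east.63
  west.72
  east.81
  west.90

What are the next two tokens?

east.99, west.108

Direction — alternates west ↔ east: west, east, west, east, west → east → west.
Second component: 54, 63, 72, 81, 90 → 99 → 108 (+9 each step).
So the next two tokens are east.99 and west.108.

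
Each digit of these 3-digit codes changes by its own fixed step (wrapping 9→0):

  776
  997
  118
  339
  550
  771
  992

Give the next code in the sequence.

First digit: +2 each step, mod 10, so 7, 9, 1, 3, 5, 7, 9 → 1.
For the second digit, +2 each step, mod 10: 7, 9, 1, 3, 5, 7, 9 → 1.
Third digit: +1 each step, mod 10; 6, 7, 8, 9, 0, 1, 2 → 3.
Putting it together: 113.

113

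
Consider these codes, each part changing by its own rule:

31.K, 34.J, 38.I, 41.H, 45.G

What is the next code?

48.F

First component: 31, 34, 38, 41, 45 → 48 (alternating steps +3, +4, +3, +4, …).
Letter — letters move back 1 place in the alphabet: K, J, I, H, G → F.
Combining the parts gives 48.F.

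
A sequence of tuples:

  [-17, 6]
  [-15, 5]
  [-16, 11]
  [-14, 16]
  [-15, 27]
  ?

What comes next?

[-13, 43]

For the first slot, alternating steps +2, −1, +2, −1, …: -17, -15, -16, -14, -15 → -13.
Second slot: each term is the sum of the two before it, so 6, 5, 11, 16, 27 → 43.
So the next tuple is [-13, 43].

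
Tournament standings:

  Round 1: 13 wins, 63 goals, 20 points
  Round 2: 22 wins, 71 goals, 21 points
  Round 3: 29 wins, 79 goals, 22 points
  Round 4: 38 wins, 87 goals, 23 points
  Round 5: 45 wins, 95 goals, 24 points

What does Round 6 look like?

Wins — alternating steps +9, +7, +9, +7, …: 13, 22, 29, 38, 45 → 54.
Goals: +8 each step, so 63, 71, 79, 87, 95 → 103.
Points: +1 each step; 20, 21, 22, 23, 24 → 25.
Putting it together: 54 wins, 103 goals, 25 points.

54 wins, 103 goals, 25 points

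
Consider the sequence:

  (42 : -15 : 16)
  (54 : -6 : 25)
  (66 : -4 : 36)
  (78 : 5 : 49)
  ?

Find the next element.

(90 : 7 : 64)

First part goes 42, 54, 66, 78 → 90 (+12 each step).
For the second part, alternating steps +9, +2, +9, +2, …: -15, -6, -4, 5 → 7.
Third part: 16, 25, 36, 49 → 64 (perfect squares: 4², 5², 6², …).
So the next element is (90 : 7 : 64).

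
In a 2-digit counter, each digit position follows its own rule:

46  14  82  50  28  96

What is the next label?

64

First digit: −3 each step, mod 10; 4, 1, 8, 5, 2, 9 → 6.
Second digit goes 6, 4, 2, 0, 8, 6 → 4 (−2 each step, mod 10).
Combining the parts gives 64.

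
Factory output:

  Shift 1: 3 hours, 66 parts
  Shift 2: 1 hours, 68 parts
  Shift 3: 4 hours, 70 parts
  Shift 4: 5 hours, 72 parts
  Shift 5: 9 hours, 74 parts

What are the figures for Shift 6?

14 hours, 76 parts

Hours goes 3, 1, 4, 5, 9 → 14 (each term is the sum of the two before it).
For the parts, +2 each step: 66, 68, 70, 72, 74 → 76.
Combining the parts gives 14 hours, 76 parts.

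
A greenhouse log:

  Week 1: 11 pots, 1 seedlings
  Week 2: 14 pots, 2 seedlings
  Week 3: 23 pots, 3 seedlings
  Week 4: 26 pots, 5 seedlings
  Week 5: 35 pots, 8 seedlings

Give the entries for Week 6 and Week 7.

For the pots, alternating steps +3, +9, +3, +9, …: 11, 14, 23, 26, 35 → 38 → 47.
Seedlings: 1, 2, 3, 5, 8 → 13 → 21 (each term is the sum of the two before it).
Putting the parts together: 38 pots, 13 seedlings and then 47 pots, 21 seedlings.

38 pots, 13 seedlings; 47 pots, 21 seedlings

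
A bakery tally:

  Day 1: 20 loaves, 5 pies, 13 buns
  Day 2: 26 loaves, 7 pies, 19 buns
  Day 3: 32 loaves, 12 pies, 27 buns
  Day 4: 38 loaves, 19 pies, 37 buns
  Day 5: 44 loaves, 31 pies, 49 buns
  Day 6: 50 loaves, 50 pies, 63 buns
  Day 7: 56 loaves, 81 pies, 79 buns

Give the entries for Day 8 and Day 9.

Loaves — +6 each step: 20, 26, 32, 38, 44, 50, 56 → 62 → 68.
Pies: each term is the sum of the two before it, so 5, 7, 12, 19, 31, 50, 81 → 131 → 212.
Buns: differences are 6, 8, 10, … (increasing by 2 each time), so 13, 19, 27, 37, 49, 63, 79 → 97 → 117.
So the next two rows are 62 loaves, 131 pies, 97 buns and 68 loaves, 212 pies, 117 buns.

62 loaves, 131 pies, 97 buns; 68 loaves, 212 pies, 117 buns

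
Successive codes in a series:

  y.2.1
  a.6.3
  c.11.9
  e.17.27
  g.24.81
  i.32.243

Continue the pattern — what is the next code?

Letter: letters move forward 2 places in the alphabet, wrapping Z→A, so y, a, c, e, g, i → k.
Second component: 2, 6, 11, 17, 24, 32 → 41 (differences are 4, 5, 6, … (increasing by 1 each time)).
Third component: 1, 3, 9, 27, 81, 243 → 729 (×3 each step).
Putting it together: k.41.729.

k.41.729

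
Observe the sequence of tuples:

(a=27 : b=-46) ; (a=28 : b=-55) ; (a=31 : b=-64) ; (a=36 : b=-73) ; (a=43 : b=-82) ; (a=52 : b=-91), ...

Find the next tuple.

(a=63 : b=-100)

For the a, differences are 1, 3, 5, … (increasing by 2 each time): 27, 28, 31, 36, 43, 52 → 63.
B — −9 each step: -46, -55, -64, -73, -82, -91 → -100.
So the next tuple is (a=63 : b=-100).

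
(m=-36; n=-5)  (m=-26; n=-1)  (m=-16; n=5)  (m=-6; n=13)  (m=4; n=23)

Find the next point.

(m=14; n=35)

M: +10 each step; -36, -26, -16, -6, 4 → 14.
N goes -5, -1, 5, 13, 23 → 35 (differences are 4, 6, 8, … (increasing by 2 each time)).
Combining the parts gives (m=14; n=35).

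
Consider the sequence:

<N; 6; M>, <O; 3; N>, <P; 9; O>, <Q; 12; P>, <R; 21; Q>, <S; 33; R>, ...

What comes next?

First letter: N, O, P, Q, R, S → T (letters move forward 1 place in the alphabet).
For the second coordinate, each term is the sum of the two before it: 6, 3, 9, 12, 21, 33 → 54.
Second letter — letters move forward 1 place in the alphabet: M, N, O, P, Q, R → S.
Putting it together: <T; 54; S>.

<T; 54; S>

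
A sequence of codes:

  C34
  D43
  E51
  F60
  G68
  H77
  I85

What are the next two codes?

Letter: letters move forward 1 place in the alphabet, so C, D, E, F, G, H, I → J → K.
Second component: alternating steps +9, +8, +9, +8, …; 34, 43, 51, 60, 68, 77, 85 → 94 → 102.
So the next two codes are J94 and K102.

J94, K102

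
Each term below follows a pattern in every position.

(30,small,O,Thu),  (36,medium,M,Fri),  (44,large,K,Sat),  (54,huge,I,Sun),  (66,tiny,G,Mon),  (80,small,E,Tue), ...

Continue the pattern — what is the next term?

First value goes 30, 36, 44, 54, 66, 80 → 96 (differences are 6, 8, 10, … (increasing by 2 each time)).
Size — repeats small → medium → large → huge → tiny: small, medium, large, huge, tiny, small → medium.
For the letter, letters move back 2 places in the alphabet: O, M, K, I, G, E → C.
For the day, runs through the weekdays Mon→Sun: Thu, Fri, Sat, Sun, Mon, Tue → Wed.
Putting it together: (96,medium,C,Wed).

(96,medium,C,Wed)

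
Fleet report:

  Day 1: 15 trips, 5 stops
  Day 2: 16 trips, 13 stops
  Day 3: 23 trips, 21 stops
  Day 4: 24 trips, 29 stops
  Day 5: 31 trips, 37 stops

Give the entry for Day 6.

Trips — alternating steps +1, +7, +1, +7, …: 15, 16, 23, 24, 31 → 32.
Stops: 5, 13, 21, 29, 37 → 45 (+8 each step).
So the next record is 32 trips, 45 stops.

32 trips, 45 stops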